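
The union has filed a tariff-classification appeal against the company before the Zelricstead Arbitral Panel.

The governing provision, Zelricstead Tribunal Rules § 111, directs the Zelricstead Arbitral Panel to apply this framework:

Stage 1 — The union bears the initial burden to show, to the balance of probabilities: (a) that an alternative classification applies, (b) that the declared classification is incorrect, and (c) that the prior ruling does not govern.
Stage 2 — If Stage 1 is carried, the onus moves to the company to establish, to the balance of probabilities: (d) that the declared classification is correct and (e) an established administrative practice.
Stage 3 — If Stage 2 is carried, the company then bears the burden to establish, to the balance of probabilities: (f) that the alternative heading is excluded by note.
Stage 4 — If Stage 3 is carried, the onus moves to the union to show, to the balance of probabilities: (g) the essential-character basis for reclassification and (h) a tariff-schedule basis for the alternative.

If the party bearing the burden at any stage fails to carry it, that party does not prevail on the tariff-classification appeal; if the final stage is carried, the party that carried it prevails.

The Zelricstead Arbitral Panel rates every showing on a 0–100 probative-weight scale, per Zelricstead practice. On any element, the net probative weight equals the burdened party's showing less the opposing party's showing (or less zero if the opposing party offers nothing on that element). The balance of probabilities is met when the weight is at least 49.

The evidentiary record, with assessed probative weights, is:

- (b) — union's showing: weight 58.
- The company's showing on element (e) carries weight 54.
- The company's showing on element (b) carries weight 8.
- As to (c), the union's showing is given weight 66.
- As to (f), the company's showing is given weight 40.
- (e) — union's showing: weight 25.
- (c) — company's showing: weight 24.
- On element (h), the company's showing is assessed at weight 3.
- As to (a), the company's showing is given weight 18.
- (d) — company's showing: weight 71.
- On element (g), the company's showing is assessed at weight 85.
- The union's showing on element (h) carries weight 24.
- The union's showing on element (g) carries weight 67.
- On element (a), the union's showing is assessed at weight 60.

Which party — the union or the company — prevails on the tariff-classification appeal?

Stage 1 (union, the balance of probabilities, weight is at least 49): (a) net 60−18=42 < 49 — fails; (b) net 58−8=50 ≥ 49 — meets; (c) net 66−24=42 < 49 — fails.
  Not every element is met, so the union fails to carry Stage 1.
The analysis ends at Stage 1; the company prevails.

company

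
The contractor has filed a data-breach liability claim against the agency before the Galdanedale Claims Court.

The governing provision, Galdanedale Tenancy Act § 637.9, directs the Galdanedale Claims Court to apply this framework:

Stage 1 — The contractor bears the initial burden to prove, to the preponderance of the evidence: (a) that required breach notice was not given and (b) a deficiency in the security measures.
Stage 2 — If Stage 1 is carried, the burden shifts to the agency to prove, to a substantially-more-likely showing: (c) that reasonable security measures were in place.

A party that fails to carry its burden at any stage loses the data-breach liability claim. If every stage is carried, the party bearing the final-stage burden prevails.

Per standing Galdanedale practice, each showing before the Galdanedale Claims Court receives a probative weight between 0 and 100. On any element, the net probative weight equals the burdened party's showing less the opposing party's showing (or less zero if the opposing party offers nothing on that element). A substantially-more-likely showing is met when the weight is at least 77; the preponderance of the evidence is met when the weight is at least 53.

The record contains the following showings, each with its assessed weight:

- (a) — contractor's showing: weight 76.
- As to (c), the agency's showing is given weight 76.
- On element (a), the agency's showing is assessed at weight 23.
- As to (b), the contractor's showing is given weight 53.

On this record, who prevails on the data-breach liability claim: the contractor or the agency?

Stage 1 (contractor, the preponderance of the evidence, weight is at least 53): (a) net 76−23=53 ≥ 53 — meets; (b) 53 ≥ 53 — meets.
  Stage 1 carried; the burden shifts to the agency.
Stage 2 (agency, a substantially-more-likely showing, weight is at least 77): (c) 76 < 77 — fails.
  Stage 2 not carried; the agency fails its burden.
So the contractor prevails.

contractor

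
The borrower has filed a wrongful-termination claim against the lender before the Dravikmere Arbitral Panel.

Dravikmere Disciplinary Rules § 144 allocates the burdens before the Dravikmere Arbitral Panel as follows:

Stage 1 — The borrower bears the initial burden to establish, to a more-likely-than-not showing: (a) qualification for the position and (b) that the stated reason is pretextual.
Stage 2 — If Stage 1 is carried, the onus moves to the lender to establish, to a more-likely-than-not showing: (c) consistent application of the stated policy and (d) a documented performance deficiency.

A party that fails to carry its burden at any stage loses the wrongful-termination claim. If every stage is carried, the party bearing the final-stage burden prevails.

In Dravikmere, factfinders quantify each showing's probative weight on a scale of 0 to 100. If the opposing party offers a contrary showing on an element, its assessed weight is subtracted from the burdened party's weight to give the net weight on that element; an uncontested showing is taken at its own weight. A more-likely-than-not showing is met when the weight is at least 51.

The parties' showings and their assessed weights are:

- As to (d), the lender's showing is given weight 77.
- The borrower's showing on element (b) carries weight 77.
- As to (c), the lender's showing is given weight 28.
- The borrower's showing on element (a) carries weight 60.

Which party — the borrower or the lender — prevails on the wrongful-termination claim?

At Stage 1 the borrower must meet a more-likely-than-not showing (weight is at least 51): on (a) the weight is 60, which does reach 51, so (a) meets the standard; on (b) the weight is 77, which does reach 51, so (b) meets the standard.
  Stage 1 carried; the burden shifts to the lender.
At Stage 2 the lender must meet a more-likely-than-not showing (weight is at least 51): on (c) the weight is 28, < 51, so (c) does not meet the standard; on (d) the weight is 77, which does reach 51, so (d) meets the standard.
  Stage 2 not carried; the lender fails its burden.
So the borrower prevails.

borrower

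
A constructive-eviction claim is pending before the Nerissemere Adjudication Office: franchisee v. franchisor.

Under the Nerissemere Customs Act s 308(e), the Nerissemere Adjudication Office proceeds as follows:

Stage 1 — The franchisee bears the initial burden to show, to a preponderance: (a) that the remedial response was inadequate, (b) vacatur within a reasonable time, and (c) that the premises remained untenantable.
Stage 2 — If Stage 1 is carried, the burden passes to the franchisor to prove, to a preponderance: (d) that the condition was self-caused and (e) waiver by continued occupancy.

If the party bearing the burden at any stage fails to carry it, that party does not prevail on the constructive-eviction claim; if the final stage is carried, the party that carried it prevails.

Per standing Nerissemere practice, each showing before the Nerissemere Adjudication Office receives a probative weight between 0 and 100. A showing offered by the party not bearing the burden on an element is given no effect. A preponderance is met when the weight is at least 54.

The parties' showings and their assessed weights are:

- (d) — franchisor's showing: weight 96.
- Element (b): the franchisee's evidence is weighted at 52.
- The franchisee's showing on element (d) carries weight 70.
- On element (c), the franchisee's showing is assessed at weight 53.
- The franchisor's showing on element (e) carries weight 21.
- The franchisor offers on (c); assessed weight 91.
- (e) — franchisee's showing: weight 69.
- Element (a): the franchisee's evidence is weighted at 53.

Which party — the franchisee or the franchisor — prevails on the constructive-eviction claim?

franchisor

Stage 1 (franchisee, a preponderance, weight is at least 54): (a) 53 < 54 — fails; (b) 52 < 54 — fails; (c) 53 (franchisor's 91 disregarded) < 54 — fails.
  Not every element is met, so the franchisee fails to carry Stage 1.
So the franchisor prevails.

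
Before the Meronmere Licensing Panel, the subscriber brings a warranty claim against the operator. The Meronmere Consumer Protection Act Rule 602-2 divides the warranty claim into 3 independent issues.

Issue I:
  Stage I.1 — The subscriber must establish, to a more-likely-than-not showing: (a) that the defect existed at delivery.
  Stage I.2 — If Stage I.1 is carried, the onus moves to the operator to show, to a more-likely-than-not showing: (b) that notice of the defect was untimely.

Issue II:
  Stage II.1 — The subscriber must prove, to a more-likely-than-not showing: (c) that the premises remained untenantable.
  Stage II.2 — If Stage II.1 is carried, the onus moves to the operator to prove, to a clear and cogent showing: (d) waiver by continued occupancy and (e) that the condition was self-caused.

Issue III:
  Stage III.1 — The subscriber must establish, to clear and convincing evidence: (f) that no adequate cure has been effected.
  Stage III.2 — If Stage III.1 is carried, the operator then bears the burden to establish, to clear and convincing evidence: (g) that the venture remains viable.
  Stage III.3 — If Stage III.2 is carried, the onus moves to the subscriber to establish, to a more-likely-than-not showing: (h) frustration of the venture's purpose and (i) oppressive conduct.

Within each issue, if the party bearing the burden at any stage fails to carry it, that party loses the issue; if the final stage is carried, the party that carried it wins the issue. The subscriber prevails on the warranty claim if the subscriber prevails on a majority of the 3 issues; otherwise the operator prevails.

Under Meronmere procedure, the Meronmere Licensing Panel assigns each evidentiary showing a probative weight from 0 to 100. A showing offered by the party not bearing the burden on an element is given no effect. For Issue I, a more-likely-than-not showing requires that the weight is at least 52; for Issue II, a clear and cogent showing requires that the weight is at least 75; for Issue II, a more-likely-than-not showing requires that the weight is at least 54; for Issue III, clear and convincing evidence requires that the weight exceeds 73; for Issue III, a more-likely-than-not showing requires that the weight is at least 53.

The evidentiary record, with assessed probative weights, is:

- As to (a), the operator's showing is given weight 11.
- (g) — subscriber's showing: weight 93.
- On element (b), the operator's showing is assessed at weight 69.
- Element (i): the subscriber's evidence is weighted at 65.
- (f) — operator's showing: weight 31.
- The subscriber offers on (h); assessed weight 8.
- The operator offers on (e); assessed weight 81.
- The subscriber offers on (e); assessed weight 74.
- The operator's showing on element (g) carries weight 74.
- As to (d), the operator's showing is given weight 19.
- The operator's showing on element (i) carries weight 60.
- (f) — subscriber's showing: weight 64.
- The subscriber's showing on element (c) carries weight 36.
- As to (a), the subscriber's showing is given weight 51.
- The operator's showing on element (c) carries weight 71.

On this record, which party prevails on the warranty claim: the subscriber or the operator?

— Issue I —
Stage I.1 (subscriber, a more-likely-than-not showing, weight is at least 52): (a) 51 (operator's 11 disregarded) < 52 — fails.
  The subscriber does not carry Stage I.1.
So the operator prevails on this issue.
— Issue II —
Stage II.1 — burden on subscriber; standard: a more-likely-than-not showing (weight is at least 54).
    (c): 36 (operator's 71 disregarded) < 54 [not met]
  Stage II.1 not carried; the subscriber fails its burden.
The operator prevails on this issue.
— Issue III —
At Stage III.1 the subscriber must meet clear and convincing evidence (weight exceeds 73): on (f) the weight is 64 (the operator's 31 is given no effect), ≤ 73, so (f) does not meet the standard.
  The subscriber does not carry Stage III.1.
The operator prevails on this issue.
Per-issue: Issue I → operator; Issue II → operator; Issue III → operator. The subscriber must prevail on a majority of issues; overall, the operator prevails.

operator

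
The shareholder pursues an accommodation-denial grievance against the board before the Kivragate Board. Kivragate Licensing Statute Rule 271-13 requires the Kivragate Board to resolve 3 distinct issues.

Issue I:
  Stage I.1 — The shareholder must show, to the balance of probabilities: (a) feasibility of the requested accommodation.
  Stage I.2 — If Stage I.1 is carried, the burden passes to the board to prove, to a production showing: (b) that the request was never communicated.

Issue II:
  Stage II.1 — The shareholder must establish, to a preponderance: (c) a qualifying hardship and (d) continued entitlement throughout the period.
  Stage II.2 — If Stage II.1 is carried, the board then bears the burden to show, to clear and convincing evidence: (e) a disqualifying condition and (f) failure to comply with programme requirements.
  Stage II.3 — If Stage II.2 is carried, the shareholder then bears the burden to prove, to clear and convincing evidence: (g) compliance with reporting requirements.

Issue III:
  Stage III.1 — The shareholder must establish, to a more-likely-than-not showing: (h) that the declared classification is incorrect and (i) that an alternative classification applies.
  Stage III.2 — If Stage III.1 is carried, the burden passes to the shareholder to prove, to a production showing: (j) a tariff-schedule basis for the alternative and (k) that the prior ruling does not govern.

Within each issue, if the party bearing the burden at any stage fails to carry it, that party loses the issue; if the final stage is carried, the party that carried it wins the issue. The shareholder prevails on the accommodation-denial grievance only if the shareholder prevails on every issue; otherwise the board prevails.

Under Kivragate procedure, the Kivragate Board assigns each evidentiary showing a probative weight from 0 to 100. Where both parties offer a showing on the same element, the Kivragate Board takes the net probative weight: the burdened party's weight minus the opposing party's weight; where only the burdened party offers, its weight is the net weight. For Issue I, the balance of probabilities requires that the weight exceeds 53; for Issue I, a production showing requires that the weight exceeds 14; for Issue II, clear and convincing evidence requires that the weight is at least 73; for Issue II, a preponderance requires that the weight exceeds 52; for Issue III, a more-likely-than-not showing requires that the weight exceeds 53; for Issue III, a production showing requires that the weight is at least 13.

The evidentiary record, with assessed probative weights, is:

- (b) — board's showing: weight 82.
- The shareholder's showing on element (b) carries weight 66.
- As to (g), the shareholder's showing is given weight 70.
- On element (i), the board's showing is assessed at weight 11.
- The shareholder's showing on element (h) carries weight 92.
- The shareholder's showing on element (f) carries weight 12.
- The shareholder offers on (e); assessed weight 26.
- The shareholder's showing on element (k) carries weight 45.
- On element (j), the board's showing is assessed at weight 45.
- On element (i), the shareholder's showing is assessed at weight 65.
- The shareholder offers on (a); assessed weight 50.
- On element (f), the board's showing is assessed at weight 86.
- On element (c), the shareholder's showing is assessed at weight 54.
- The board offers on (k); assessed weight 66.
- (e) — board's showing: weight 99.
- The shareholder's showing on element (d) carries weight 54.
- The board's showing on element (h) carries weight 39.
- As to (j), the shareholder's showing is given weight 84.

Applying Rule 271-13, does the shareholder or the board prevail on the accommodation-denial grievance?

— Issue I —
Stage I.1 — burden on shareholder; standard: the balance of probabilities (weight exceeds 53).
    (a): 50 ≤ 53 [not met]
  Not every element is met, so the shareholder fails to carry Stage I.1.
The analysis ends at Stage I.1; the board prevails on this issue.
— Issue II —
At Stage II.1 the shareholder must meet a preponderance (weight exceeds 52): on (c) the weight is 54, > 52, so (c) meets the standard; on (d) the weight is 54, > 52, so (d) meets the standard.
  The shareholder carries Stage II.1; the board now bears the burden.
At Stage II.2 the board must meet clear and convincing evidence (weight is at least 73): on (e) the weight is 99 less the opposing 26 gives net 73, ≥ 73, so (e) meets the standard; on (f) the weight is 86 less the opposing 12 gives net 74, ≥ 73, so (f) meets the standard.
  All elements met. The burden passes to the shareholder.
At Stage II.3 the shareholder must meet clear and convincing evidence (weight is at least 73): on (g) the weight is 70, which does not reach 73, so (g) does not meet the standard.
  Stage II.3 not carried; the shareholder fails its burden.
So the board prevails on this issue.
— Issue III —
Stage III.1 (shareholder, a more-likely-than-not showing, weight exceeds 53): (h) net 92−39=53 ≤ 53 — fails; (i) net 65−11=54 > 53 — meets.
  Not every element is met, so the shareholder fails to carry Stage III.1.
The analysis ends at Stage III.1; the board prevails on this issue.
Per-issue: Issue I → board; Issue II → board; Issue III → board. The shareholder must prevail on every issue; overall, the board prevails.

board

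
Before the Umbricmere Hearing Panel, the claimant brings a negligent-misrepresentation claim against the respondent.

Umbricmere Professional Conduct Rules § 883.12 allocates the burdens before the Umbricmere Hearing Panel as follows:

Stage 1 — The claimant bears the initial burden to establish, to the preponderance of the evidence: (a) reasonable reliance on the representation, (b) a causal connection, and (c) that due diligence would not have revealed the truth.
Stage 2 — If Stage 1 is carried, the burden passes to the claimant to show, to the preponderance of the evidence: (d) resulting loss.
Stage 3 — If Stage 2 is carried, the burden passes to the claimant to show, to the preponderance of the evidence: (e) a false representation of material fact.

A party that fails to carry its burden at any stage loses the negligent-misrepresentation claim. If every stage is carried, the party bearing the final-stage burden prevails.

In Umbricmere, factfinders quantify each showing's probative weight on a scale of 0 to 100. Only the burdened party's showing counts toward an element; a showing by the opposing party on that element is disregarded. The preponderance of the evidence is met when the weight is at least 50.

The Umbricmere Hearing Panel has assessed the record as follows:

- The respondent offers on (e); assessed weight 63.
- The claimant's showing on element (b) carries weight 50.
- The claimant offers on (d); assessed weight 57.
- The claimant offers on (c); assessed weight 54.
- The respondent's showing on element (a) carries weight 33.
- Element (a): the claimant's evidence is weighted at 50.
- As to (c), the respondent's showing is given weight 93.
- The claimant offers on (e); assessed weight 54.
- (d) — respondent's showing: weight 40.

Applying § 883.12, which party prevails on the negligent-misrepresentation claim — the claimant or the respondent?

Stage 1 (claimant, the preponderance of the evidence, weight is at least 50): (a) 50 (respondent's 33 disregarded) ≥ 50 — meets; (b) 50 ≥ 50 — meets; (c) 54 (respondent's 93 disregarded) ≥ 50 — meets.
  All elements met. The claimant retains the burden for Stage 2.
Stage 2 (claimant, the preponderance of the evidence, weight is at least 50): (d) 57 (respondent's 40 disregarded) ≥ 50 — meets.
  All elements met. The claimant retains the burden for Stage 3.
Stage 3 (claimant, the preponderance of the evidence, weight is at least 50): (e) 54 (respondent's 63 disregarded) ≥ 50 — meets.
  All elements met at the final stage.
Every stage carried; the claimant prevails.

claimant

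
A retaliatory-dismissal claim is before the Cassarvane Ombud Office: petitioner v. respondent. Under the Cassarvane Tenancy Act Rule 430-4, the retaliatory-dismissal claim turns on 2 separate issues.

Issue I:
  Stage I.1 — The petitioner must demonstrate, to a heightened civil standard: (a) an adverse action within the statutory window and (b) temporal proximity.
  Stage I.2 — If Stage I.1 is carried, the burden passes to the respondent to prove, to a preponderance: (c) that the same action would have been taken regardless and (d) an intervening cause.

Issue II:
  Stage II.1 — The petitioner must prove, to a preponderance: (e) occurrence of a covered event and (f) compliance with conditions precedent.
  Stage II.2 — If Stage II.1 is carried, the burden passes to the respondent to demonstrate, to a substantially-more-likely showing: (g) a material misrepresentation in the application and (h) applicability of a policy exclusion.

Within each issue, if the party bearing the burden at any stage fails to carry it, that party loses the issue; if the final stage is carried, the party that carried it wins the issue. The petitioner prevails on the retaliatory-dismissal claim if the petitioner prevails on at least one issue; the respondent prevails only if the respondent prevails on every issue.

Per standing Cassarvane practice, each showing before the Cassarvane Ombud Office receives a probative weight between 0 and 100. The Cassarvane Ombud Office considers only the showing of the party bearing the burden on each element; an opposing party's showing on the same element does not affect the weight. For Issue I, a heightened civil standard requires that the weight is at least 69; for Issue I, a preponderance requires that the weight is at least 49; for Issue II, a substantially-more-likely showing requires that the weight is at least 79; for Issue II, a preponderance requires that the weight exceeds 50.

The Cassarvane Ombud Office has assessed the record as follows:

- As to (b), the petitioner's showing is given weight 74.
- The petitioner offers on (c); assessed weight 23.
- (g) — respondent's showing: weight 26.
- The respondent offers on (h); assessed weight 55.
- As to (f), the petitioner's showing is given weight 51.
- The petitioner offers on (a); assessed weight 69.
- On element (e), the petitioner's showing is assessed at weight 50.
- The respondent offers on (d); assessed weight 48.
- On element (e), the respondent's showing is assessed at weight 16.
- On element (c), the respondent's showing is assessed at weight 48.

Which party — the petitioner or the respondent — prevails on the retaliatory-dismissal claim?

— Issue I —
Stage I.1 (petitioner, a heightened civil standard, weight is at least 69): (a) 69 ≥ 69 — meets; (b) 74 ≥ 69 — meets.
  Stage I.1 is satisfied; the onus moves to the respondent.
Stage I.2 (respondent, a preponderance, weight is at least 49): (c) 48 (petitioner's 23 disregarded) < 49 — fails; (d) 48 < 49 — fails.
  The respondent does not carry Stage I.2.
The analysis ends at Stage I.2; the petitioner prevails on this issue.
— Issue II —
At Stage II.1 the petitioner must meet a preponderance (weight exceeds 50): on (e) the weight is 50 (the respondent's 16 is given no effect), which does not exceed 50, so (e) does not meet the standard; on (f) the weight is 51, > 50, so (f) meets the standard.
  Stage II.1 not carried; the petitioner fails its burden.
The analysis ends at Stage II.1; the respondent prevails on this issue.
Per-issue: Issue I → petitioner; Issue II → respondent. The petitioner must prevail on at least one issue; overall, the petitioner prevails.

petitioner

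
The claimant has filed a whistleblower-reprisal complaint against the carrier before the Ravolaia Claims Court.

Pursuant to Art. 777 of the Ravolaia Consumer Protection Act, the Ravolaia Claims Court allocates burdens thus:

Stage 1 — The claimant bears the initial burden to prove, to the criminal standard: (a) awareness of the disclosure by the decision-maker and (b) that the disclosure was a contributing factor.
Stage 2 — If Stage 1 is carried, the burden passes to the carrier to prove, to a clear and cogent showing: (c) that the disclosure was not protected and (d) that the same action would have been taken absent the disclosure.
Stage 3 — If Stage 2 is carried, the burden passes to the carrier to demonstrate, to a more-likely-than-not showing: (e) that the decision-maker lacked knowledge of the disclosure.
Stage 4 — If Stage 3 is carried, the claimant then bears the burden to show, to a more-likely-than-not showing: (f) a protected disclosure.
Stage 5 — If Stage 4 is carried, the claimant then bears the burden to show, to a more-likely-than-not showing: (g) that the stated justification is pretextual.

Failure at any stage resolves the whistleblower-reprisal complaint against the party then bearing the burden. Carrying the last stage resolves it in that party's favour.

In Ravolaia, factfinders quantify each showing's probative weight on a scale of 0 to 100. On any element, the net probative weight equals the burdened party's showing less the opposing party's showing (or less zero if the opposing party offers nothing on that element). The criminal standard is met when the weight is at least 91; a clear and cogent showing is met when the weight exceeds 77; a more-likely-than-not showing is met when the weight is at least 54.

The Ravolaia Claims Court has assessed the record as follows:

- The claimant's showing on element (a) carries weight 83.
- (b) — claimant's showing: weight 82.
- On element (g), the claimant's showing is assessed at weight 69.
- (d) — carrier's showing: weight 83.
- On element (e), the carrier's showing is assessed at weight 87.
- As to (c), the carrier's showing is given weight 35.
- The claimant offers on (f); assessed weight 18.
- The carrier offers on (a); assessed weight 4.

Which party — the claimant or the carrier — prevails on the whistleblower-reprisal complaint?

At Stage 1 the claimant must meet the criminal standard (weight is at least 91): on (a) the weight is 83 less the opposing 4 gives net 79, < 91, so (a) does not meet the standard; on (b) the weight is 82, < 91, so (b) does not meet the standard.
  The claimant does not carry Stage 1.
The carrier prevails.

carrier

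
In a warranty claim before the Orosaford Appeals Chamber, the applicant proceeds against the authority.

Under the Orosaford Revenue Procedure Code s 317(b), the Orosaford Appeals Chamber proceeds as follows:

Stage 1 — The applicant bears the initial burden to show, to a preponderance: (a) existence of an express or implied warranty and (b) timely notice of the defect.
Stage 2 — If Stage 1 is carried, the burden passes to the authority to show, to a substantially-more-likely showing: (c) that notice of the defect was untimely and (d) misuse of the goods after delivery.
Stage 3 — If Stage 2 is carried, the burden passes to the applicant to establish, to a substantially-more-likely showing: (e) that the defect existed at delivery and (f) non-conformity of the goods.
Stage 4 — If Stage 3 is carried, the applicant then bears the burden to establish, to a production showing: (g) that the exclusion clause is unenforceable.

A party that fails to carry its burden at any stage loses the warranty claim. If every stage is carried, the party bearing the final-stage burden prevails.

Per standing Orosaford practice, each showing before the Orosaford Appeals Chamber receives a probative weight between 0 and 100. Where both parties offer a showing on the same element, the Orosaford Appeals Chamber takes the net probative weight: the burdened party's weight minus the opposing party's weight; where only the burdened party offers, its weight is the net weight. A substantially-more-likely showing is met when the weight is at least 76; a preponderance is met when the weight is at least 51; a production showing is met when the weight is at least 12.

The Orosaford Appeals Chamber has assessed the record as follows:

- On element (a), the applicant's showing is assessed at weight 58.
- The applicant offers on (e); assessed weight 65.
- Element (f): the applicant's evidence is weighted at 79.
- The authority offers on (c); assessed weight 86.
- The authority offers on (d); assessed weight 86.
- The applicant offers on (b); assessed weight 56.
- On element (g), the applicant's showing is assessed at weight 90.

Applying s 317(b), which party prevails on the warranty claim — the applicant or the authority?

At Stage 1 the applicant must meet a preponderance (weight is at least 51): on (a) the weight is 58, which does reach 51, so (a) meets the standard; on (b) the weight is 56, which does reach 51, so (b) meets the standard.
  The applicant carries Stage 1; the authority now bears the burden.
At Stage 2 the authority must meet a substantially-more-likely showing (weight is at least 76): on (c) the weight is 86, ≥ 76, so (c) meets the standard; on (d) the weight is 86, which does reach 76, so (d) meets the standard.
  All elements met. The burden passes to the applicant.
At Stage 3 the applicant must meet a substantially-more-likely showing (weight is at least 76): on (e) the weight is 65, < 76, so (e) does not meet the standard; on (f) the weight is 79, ≥ 76, so (f) meets the standard.
  Stage 3 not carried; the applicant fails its burden.
So the authority prevails.

authority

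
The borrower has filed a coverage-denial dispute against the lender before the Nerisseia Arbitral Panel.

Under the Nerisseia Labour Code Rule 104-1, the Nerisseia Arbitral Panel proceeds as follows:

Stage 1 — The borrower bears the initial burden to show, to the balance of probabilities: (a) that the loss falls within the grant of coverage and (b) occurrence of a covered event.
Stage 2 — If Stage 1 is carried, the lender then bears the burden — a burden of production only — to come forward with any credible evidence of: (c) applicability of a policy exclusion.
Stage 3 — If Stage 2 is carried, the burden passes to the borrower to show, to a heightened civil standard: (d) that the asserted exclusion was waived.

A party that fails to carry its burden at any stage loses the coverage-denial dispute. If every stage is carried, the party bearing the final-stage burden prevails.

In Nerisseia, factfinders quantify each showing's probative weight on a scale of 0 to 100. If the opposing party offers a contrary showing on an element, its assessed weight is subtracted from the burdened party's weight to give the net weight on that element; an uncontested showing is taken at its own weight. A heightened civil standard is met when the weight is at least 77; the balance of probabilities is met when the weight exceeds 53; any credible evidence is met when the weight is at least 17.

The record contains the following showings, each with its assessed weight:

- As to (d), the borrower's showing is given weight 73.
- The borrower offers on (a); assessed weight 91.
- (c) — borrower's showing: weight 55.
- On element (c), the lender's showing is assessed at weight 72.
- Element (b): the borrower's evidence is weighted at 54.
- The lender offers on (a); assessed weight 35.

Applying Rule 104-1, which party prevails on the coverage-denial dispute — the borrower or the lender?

lender

At Stage 1 the borrower must meet the balance of probabilities (weight exceeds 53): on (a) the weight is 91 less the opposing 35 gives net 56, > 53, so (a) meets the standard; on (b) the weight is 54, which does exceed 53, so (b) meets the standard.
  All elements met. The burden passes to the lender.
At Stage 2 the lender must meet any credible evidence (weight is at least 17): on (c) the weight is 72 less the opposing 55 gives net 17, ≥ 17, so (c) meets the standard.
  All elements met. The burden passes to the borrower.
At Stage 3 the borrower must meet a heightened civil standard (weight is at least 77): on (d) the weight is 73, which does not reach 77, so (d) does not meet the standard.
  Stage 3 not carried; the borrower fails its burden.
So the lender prevails.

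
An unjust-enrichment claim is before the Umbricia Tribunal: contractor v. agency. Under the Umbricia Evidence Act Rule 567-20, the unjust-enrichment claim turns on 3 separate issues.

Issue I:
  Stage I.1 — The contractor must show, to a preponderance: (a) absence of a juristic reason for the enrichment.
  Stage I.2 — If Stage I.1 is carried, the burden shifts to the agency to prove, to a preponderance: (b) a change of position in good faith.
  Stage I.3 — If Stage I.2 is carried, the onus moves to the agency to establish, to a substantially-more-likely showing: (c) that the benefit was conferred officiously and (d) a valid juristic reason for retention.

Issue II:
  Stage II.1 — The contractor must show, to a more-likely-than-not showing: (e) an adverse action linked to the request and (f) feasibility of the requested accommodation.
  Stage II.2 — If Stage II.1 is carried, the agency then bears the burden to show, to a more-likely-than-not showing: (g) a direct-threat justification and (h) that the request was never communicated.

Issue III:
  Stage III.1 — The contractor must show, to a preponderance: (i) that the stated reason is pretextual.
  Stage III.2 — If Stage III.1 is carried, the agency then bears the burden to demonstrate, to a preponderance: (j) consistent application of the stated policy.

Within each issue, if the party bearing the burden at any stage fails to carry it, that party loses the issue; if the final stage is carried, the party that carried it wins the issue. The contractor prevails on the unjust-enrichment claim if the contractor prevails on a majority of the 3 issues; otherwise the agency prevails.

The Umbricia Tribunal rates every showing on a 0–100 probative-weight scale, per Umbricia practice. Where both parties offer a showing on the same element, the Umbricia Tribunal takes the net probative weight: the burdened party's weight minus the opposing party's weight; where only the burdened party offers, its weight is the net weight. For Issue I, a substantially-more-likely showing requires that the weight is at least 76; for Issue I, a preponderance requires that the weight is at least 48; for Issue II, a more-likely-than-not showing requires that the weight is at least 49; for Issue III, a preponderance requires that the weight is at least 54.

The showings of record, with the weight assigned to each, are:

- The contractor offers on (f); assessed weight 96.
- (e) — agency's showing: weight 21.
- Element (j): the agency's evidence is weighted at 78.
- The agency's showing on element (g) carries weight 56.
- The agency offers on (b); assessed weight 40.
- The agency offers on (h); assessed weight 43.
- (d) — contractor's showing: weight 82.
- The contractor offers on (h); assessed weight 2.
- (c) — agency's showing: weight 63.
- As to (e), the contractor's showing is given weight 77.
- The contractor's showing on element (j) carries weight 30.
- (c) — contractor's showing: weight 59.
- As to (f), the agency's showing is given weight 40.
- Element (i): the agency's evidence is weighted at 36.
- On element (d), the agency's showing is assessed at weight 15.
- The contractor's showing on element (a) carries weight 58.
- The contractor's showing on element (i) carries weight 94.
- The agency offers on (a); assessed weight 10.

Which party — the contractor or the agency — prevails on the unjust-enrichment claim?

— Issue I —
Stage I.1 — burden on contractor; standard: a preponderance (weight is at least 48).
    (a): 58 − 10 = 48 ≥ 48 [met]
  Stage I.1 carried; the burden shifts to the agency.
Stage I.2 — burden on agency; standard: a preponderance (weight is at least 48).
    (b): 40 < 48 [not met]
  Not every element is met, so the agency fails to carry Stage I.2.
The analysis ends at Stage I.2; the contractor prevails on this issue.
— Issue II —
Stage II.1 — burden on contractor; standard: a more-likely-than-not showing (weight is at least 49).
    (e): 77 − 21 = 56 ≥ 49 [met]
    (f): 96 − 40 = 56 ≥ 49 [met]
  Stage II.1 is satisfied; the onus moves to the agency.
Stage II.2 — burden on agency; standard: a more-likely-than-not showing (weight is at least 49).
    (g): 56 ≥ 49 [met]
    (h): 43 − 2 = 41 < 49 [not met]
  Not every element is met, so the agency fails to carry Stage II.2.
The analysis ends at Stage II.2; the contractor prevails on this issue.
— Issue III —
Stage III.1 (contractor, a preponderance, weight is at least 54): (i) net 94−36=58 ≥ 54 — meets.
  Stage III.1 carried; the burden shifts to the agency.
Stage III.2 (agency, a preponderance, weight is at least 54): (j) net 78−30=48 < 54 — fails.
  The agency does not carry Stage III.2.
So the contractor prevails on this issue.
Per-issue: Issue I → contractor; Issue II → contractor; Issue III → contractor. The contractor must prevail on a majority of issues; overall, the contractor prevails.

contractor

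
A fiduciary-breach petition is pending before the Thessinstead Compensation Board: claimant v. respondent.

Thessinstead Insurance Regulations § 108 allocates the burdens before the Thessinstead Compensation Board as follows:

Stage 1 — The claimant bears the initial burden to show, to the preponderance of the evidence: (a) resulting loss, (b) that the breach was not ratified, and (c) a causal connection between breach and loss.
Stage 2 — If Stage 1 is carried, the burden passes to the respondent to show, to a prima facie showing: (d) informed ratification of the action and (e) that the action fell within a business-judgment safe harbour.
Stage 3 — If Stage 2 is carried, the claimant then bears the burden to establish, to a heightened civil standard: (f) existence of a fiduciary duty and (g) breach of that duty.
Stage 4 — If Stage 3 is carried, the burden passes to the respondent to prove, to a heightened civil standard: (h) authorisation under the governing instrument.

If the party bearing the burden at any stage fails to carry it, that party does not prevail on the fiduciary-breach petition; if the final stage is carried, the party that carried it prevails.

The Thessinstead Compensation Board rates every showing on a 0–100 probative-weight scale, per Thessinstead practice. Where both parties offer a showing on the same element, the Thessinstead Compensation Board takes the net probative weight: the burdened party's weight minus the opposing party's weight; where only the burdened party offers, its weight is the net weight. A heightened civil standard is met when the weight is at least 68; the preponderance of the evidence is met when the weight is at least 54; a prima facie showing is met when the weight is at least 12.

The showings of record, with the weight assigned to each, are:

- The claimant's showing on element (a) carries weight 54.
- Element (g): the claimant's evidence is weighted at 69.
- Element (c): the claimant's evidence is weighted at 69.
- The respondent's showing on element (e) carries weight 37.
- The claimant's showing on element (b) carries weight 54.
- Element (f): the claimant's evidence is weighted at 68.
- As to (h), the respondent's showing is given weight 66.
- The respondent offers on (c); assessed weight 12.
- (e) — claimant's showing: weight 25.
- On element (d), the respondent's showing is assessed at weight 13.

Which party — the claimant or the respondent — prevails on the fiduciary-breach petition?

At Stage 1 the claimant must meet the preponderance of the evidence (weight is at least 54): on (a) the weight is 54, which does reach 54, so (a) meets the standard; on (b) the weight is 54, ≥ 54, so (b) meets the standard; on (c) the weight is 69 less the opposing 12 gives net 57, which does reach 54, so (c) meets the standard.
  The claimant carries Stage 1; the respondent now bears the burden.
At Stage 2 the respondent must meet a prima facie showing (weight is at least 12): on (d) the weight is 13, ≥ 12, so (d) meets the standard; on (e) the weight is 37 less the opposing 25 gives net 12, which does reach 12, so (e) meets the standard.
  All elements met. The burden passes to the claimant.
At Stage 3 the claimant must meet a heightened civil standard (weight is at least 68): on (f) the weight is 68, ≥ 68, so (f) meets the standard; on (g) the weight is 69, ≥ 68, so (g) meets the standard.
  Stage 3 carried; the burden shifts to the respondent.
At Stage 4 the respondent must meet a heightened civil standard (weight is at least 68): on (h) the weight is 66, which does not reach 68, so (h) does not meet the standard.
  The respondent does not carry Stage 4.
So the claimant prevails.

claimant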